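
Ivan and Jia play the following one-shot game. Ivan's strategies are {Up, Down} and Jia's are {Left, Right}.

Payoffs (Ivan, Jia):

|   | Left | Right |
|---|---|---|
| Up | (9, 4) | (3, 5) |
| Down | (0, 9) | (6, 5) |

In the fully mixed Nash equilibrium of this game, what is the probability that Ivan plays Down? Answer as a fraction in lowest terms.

1/5

Let x be the probability that Ivan plays Up. In a completely mixed equilibrium, Jia must be indifferent between Left and Right.
Jia's expected payoff from Left is 4x + 9(1−x); from Right it is 5x + 5(1−x).
Setting these equal: −5x + 9 = 5, so x = 4/5.
Therefore Ivan plays Down with probability 1 − 4/5 = 1/5.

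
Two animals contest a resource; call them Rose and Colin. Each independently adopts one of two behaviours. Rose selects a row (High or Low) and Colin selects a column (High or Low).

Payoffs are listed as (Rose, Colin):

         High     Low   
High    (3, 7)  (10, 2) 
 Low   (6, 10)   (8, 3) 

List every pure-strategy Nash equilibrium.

(High, High): Rose prefers Low (6 > 3) — not an equilibrium.
(High, Low): Colin prefers High (7 > 2) — not an equilibrium.
(Low, High): Rose gets 6 ≥ 3 from High, and Colin gets 10 ≥ 3 from Low — Nash equilibrium.
(Low, Low): Rose prefers High (10 > 8); Colin prefers High (10 > 3) — not an equilibrium.

(Low, High)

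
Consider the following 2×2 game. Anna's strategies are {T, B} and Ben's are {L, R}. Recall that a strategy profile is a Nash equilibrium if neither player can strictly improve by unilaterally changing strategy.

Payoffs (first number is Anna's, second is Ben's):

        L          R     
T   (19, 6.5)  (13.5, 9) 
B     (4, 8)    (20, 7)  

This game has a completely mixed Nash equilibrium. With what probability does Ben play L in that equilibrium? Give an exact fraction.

13/43

Let c be the probability that Ben plays L. In a completely mixed equilibrium, Anna must be indifferent between T and B.
Anna's expected payoff from T is 19c + 13.5(1−c); from B it is 4c + 20(1−c).
Setting these equal: 5.5c + 13.5 = −16c + 20, so c = 13/43.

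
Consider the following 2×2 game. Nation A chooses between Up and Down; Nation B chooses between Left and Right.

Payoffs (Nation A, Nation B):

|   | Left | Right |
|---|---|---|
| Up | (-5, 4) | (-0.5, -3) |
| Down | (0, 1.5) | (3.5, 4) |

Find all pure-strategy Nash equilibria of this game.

(Up, Left): Nation A prefers Down (0 > -5) — not an equilibrium.
(Up, Right): Nation A prefers Down (3.5 > -0.5); Nation B prefers Left (4 > -3) — not an equilibrium.
(Down, Left): Nation B prefers Right (4 > 1.5) — not an equilibrium.
(Down, Right): Nation A gets 3.5 ≥ -0.5 from Up, and Nation B gets 4 ≥ 1.5 from Left — Nash equilibrium.

(Down, Right)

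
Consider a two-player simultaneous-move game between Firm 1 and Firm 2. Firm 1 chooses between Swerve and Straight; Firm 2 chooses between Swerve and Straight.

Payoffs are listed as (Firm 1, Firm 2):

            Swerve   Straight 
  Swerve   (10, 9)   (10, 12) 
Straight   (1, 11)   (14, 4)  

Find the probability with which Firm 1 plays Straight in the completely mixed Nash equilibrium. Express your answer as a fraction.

3/10

Let p be the probability that Firm 1 plays Swerve. In a completely mixed equilibrium, Firm 2 must be indifferent between Swerve and Straight.
Firm 2's expected payoff from Swerve is 9p + 11(1−p); from Straight it is 12p + 4(1−p).
Setting these equal: −2p + 11 = 8p + 4, so p = 7/10.
Therefore Firm 1 plays Straight with probability 1 − 7/10 = 3/10.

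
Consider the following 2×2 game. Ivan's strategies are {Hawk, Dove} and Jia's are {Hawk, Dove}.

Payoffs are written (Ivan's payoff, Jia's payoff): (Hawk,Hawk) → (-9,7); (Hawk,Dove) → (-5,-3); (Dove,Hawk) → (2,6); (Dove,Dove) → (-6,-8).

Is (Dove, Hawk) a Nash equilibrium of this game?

At (Dove, Hawk), Ivan earns 2; switching to Hawk would give -9, so Ivan has no profitable deviation.
Jia earns 6; switching to Dove would give -8, so Jia has no profitable deviation.
Neither player can gain by a unilateral deviation, so this profile is a Nash equilibrium.

Yes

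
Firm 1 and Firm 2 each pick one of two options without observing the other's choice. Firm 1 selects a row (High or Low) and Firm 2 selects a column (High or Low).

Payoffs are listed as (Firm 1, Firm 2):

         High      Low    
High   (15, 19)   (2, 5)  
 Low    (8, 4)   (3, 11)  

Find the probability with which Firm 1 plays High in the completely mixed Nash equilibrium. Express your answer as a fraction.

1/3

Let x be the probability that Firm 1 plays High. In a completely mixed equilibrium, Firm 2 must be indifferent between High and Low.
Firm 2's expected payoff from High is 19x + 4(1−x); from Low it is 5x + 11(1−x).
Setting these equal: 15x + 4 = −6x + 11, so x = 1/3.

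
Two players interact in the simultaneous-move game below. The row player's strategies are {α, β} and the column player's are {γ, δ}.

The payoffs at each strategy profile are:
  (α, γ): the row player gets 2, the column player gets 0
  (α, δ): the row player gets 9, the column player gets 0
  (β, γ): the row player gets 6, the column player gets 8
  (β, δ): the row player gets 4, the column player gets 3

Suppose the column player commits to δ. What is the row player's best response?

α

Against δ, the row player earns 9 from α and 4 from β.
So α is the best response.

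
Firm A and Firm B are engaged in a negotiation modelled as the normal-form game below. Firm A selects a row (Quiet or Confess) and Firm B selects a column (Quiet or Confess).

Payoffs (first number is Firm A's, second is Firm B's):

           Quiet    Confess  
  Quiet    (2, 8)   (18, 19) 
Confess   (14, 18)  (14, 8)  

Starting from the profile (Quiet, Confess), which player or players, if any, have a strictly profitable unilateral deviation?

Firm A at (Quiet, Confess) earns 18; deviating to Confess yields 14 — not better.
Firm B earns 19; deviating to Quiet yields 8 — not better.
Neither player can strictly improve; the profile is a Nash equilibrium.

Neither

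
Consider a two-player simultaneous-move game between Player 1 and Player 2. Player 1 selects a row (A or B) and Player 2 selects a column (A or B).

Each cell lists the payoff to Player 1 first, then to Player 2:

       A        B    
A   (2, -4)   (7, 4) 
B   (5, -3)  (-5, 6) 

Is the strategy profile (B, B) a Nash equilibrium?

At (B, B), Player 1 earns -5; switching to A would give 7, so Player 1 would deviate.
Player 2 earns 6; switching to A would give -3, so Player 2 has no profitable deviation.
Since at least one player can profitably deviate, this is not a Nash equilibrium.

No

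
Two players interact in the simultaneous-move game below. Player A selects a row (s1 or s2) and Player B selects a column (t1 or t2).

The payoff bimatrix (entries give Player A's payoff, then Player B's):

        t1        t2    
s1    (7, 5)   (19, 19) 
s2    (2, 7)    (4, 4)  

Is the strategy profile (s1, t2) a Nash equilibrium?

Yes

At (s1, t2), Player A earns 19; switching to s2 would give 4, so Player A has no profitable deviation.
Player B earns 19; switching to t1 would give 5, so Player B has no profitable deviation.
Neither player can gain by a unilateral deviation, so this profile is a Nash equilibrium.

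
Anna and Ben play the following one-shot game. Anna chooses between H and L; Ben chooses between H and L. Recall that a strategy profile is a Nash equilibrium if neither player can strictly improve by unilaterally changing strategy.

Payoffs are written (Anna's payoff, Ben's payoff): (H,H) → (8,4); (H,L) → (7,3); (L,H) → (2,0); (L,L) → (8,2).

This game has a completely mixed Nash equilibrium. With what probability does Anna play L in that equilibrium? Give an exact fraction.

1/3

Let r be the probability that Anna plays H. In a completely mixed equilibrium, Ben must be indifferent between H and L.
Ben's expected payoff from H is 4r; from L it is 3r + 2(1−r).
Setting these equal: 4r = r + 2, so r = 2/3.
Therefore Anna plays L with probability 1 − 2/3 = 1/3.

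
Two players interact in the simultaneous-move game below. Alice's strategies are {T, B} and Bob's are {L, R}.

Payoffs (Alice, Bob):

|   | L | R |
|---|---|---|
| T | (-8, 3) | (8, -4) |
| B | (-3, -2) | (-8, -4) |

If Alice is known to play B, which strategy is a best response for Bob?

L

Against B, Bob earns -2 from L and -4 from R.
So L is the best response.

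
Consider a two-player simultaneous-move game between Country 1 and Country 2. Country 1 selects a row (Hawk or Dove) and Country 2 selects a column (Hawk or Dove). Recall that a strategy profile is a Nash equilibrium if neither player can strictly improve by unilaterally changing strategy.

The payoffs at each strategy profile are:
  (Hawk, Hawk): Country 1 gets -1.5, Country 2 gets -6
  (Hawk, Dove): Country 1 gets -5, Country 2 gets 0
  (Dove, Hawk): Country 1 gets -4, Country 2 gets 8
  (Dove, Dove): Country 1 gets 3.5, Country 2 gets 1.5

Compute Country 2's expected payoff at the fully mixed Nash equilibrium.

First find p, the probability Country 1 plays Hawk, from Country 2's indifference between Hawk and Dove: −6p + 8(1−p) = 1.5(1−p), giving p = 13/25.
Since Country 2 is indifferent in equilibrium, Country 2's expected payoff equals the payoff from either column against (13/25, 12/25). Using Hawk: −6(13/25) + 8(12/25) = 18/25.

18/25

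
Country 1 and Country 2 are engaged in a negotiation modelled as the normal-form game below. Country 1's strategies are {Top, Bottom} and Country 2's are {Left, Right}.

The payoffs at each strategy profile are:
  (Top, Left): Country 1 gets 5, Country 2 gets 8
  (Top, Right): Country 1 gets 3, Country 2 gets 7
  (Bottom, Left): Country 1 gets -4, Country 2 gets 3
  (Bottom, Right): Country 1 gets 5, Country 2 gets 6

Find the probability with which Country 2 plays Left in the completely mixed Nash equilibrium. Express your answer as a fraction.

Let y be the probability that Country 2 plays Left. In a completely mixed equilibrium, Country 1 must be indifferent between Top and Bottom.
Country 1's expected payoff from Top is 5y + 3(1−y); from Bottom it is −4y + 5(1−y).
Setting these equal: 2y + 3 = −9y + 5, so y = 2/11.

2/11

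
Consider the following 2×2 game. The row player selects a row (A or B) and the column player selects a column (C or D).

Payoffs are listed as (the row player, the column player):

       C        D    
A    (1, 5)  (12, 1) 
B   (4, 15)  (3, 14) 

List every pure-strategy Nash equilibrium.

(A, C): the row player prefers B (4 > 1) — not an equilibrium.
(A, D): the column player prefers C (5 > 1) — not an equilibrium.
(B, C): the row player gets 4 ≥ 1 from A, and the column player gets 15 ≥ 14 from D — Nash equilibrium.
(B, D): the row player prefers A (12 > 3); the column player prefers C (15 > 14) — not an equilibrium.

(B, C)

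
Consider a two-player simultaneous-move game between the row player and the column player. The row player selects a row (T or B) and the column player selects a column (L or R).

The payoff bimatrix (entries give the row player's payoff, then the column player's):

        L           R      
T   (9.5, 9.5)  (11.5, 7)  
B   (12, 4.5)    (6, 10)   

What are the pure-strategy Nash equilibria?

(T, L): the row player prefers B (12 > 9.5) — not an equilibrium.
(T, R): the column player prefers L (9.5 > 7) — not an equilibrium.
(B, L): the column player prefers R (10 > 4.5) — not an equilibrium.
(B, R): the row player prefers T (11.5 > 6) — not an equilibrium.

none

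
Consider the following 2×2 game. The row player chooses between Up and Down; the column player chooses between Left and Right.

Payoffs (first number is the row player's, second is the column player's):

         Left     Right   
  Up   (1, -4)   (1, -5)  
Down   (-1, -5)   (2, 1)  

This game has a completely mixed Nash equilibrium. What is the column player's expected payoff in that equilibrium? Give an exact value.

First find x, the probability the row player plays Up, from the column player's indifference between Left and Right: −4x − 5(1−x) = −5x + (1−x), giving x = 6/7.
Since the column player is indifferent in equilibrium, the column player's expected payoff equals the payoff from either column against (6/7, 1/7). Using Left: −4(6/7) − 5(1/7) = -29/7.

-29/7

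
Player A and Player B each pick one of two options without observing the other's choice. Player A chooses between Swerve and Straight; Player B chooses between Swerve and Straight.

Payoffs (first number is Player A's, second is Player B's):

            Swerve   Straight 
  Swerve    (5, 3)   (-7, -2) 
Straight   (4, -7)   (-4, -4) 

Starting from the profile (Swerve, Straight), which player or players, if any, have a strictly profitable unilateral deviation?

Player A at (Swerve, Straight) earns -7; deviating to Straight yields -4 — a strict improvement.
Player B earns -2; deviating to Swerve yields 3 — a strict improvement.
Both Player A and Player B have strictly profitable deviations.

Both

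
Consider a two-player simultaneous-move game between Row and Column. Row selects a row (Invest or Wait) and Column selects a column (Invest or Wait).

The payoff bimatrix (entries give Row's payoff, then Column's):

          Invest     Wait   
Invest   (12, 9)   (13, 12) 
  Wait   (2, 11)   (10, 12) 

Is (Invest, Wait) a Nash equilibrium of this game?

Yes

At (Invest, Wait), Row earns 13; switching to Wait would give 10, so Row has no profitable deviation.
Column earns 12; switching to Invest would give 9, so Column has no profitable deviation.
Neither player can gain by a unilateral deviation, so this profile is a Nash equilibrium.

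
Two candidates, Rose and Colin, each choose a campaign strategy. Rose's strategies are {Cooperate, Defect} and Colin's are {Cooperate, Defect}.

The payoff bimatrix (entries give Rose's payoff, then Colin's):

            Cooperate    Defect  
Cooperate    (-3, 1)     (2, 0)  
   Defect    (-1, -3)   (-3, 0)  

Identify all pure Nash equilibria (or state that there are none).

(Cooperate, Cooperate): Rose prefers Defect (-1 > -3) — not an equilibrium.
(Cooperate, Defect): Colin prefers Cooperate (1 > 0) — not an equilibrium.
(Defect, Cooperate): Colin prefers Defect (0 > -3) — not an equilibrium.
(Defect, Defect): Rose prefers Cooperate (2 > -3) — not an equilibrium.

none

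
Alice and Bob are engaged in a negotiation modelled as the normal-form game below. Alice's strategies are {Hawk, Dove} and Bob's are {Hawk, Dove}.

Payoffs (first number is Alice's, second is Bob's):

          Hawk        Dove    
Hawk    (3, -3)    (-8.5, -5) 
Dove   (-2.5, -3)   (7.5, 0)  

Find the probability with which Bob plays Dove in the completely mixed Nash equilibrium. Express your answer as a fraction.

Let c be the probability that Bob plays Hawk. In a completely mixed equilibrium, Alice must be indifferent between Hawk and Dove.
Alice's expected payoff from Hawk is 3c − 8.5(1−c); from Dove it is −2.5c + 7.5(1−c).
Setting these equal: 11.5c − 8.5 = −10c + 7.5, so c = 32/43.
Therefore Bob plays Dove with probability 1 − 32/43 = 11/43.

11/43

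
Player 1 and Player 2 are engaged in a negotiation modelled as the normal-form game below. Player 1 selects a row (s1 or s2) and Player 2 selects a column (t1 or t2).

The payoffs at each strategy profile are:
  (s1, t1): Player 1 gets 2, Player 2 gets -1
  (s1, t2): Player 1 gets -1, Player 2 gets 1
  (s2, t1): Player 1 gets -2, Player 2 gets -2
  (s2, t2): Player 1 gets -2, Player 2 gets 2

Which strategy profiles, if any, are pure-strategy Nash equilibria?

(s1, t1): Player 2 prefers t2 (1 > -1) — not an equilibrium.
(s1, t2): Player 1 gets -1 ≥ -2 from s2, and Player 2 gets 1 ≥ -1 from t1 — Nash equilibrium.
(s2, t1): Player 1 prefers s1 (2 > -2); Player 2 prefers t2 (2 > -2) — not an equilibrium.
(s2, t2): Player 1 prefers s1 (-1 > -2) — not an equilibrium.

(s1, t2)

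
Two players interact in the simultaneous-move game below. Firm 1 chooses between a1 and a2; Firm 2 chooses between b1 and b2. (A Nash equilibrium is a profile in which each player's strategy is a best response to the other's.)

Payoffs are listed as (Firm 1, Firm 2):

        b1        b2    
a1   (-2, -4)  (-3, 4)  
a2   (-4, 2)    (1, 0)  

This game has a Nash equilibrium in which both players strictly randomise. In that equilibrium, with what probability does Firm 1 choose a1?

Let x be the probability that Firm 1 plays a1. In a completely mixed equilibrium, Firm 2 must be indifferent between b1 and b2.
Firm 2's expected payoff from b1 is −4x + 2(1−x); from b2 it is 4x.
Setting these equal: −6x + 2 = 4x, so x = 1/5.

1/5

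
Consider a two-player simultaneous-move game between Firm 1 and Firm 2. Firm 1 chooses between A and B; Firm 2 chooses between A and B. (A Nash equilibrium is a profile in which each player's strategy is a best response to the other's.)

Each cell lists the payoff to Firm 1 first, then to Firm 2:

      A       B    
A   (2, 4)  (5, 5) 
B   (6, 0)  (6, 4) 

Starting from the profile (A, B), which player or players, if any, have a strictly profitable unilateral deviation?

Firm 1

Firm 1 at (A, B) earns 5; deviating to B yields 6 — a strict improvement.
Firm 2 earns 5; deviating to A yields 4 — not better.
Only Firm 1 has a strictly profitable deviation.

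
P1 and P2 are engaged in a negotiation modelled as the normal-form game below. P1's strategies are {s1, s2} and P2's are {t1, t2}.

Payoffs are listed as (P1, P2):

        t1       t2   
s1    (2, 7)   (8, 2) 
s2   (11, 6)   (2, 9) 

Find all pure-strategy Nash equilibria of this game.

none

(s1, t1): P1 prefers s2 (11 > 2) — not an equilibrium.
(s1, t2): P2 prefers t1 (7 > 2) — not an equilibrium.
(s2, t1): P2 prefers t2 (9 > 6) — not an equilibrium.
(s2, t2): P1 prefers s1 (8 > 2) — not an equilibrium.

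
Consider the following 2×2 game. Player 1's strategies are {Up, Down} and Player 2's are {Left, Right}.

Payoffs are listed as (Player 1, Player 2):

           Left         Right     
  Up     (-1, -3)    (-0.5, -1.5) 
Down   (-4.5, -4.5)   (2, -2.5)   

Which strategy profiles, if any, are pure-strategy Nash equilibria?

(Down, Right)

(Up, Left): Player 2 prefers Right (-1.5 > -3) — not an equilibrium.
(Up, Right): Player 1 prefers Down (2 > -0.5) — not an equilibrium.
(Down, Left): Player 1 prefers Up (-1 > -4.5); Player 2 prefers Right (-2.5 > -4.5) — not an equilibrium.
(Down, Right): Player 1 gets 2 ≥ -0.5 from Up, and Player 2 gets -2.5 ≥ -4.5 from Left — Nash equilibrium.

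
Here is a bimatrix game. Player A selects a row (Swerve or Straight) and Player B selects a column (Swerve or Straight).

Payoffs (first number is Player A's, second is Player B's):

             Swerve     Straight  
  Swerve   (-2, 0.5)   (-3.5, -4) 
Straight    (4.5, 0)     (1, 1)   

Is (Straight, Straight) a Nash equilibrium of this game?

Yes

At (Straight, Straight), Player A earns 1; switching to Swerve would give -3.5, so Player A has no profitable deviation.
Player B earns 1; switching to Swerve would give 0, so Player B has no profitable deviation.
Neither player can gain by a unilateral deviation, so this profile is a Nash equilibrium.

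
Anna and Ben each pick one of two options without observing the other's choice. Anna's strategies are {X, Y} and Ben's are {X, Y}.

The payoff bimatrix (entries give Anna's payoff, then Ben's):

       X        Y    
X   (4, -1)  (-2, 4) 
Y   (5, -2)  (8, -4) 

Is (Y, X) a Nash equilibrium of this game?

Yes

At (Y, X), Anna earns 5; switching to X would give 4, so Anna has no profitable deviation.
Ben earns -2; switching to Y would give -4, so Ben has no profitable deviation.
Neither player can gain by a unilateral deviation, so this profile is a Nash equilibrium.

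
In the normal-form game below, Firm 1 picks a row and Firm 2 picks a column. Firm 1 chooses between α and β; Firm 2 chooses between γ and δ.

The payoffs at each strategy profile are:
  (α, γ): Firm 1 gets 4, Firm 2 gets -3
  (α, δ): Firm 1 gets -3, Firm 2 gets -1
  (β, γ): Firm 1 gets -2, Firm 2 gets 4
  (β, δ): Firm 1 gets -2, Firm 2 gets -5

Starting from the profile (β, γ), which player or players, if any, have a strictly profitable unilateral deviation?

Firm 1

Firm 1 at (β, γ) earns -2; deviating to α yields 4 — a strict improvement.
Firm 2 earns 4; deviating to δ yields -5 — not better.
Only Firm 1 has a strictly profitable deviation.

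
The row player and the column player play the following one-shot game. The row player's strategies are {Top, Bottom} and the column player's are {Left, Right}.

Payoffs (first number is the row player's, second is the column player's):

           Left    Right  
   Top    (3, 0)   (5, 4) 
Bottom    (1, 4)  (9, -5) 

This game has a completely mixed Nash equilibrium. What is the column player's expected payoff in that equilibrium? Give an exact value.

First find x, the probability the row player plays Top, from the column player's indifference between Left and Right: 4(1−x) = 4x − 5(1−x), giving x = 9/13.
Since the column player is indifferent in equilibrium, the column player's expected payoff equals the payoff from either column against (9/13, 4/13). Using Left: 4(4/13) = 16/13.

16/13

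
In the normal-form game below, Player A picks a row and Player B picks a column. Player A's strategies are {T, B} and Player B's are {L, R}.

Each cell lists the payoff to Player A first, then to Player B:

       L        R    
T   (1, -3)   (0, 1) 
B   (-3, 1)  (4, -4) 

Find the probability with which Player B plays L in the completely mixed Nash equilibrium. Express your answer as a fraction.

1/2

Let q be the probability that Player B plays L. In a completely mixed equilibrium, Player A must be indifferent between T and B.
Player A's expected payoff from T is q; from B it is −3q + 4(1−q).
Setting these equal: q = −7q + 4, so q = 1/2.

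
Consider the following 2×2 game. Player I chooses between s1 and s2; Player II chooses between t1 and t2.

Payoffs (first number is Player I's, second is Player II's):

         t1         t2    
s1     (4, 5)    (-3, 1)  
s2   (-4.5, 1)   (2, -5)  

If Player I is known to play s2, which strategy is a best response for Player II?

Against s2, Player II earns 1 from t1 and -5 from t2.
So t1 is the best response.

t1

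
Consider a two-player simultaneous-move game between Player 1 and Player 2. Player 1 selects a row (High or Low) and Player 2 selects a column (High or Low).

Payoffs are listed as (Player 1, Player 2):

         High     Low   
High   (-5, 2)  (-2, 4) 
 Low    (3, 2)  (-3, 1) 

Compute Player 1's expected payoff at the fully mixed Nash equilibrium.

First find y, the probability Player 2 plays High, from Player 1's indifference between High and Low: −5y − 2(1−y) = 3y − 3(1−y), giving y = 1/9.
Since Player 1 is indifferent in equilibrium, Player 1's expected payoff equals the payoff from either row against (1/9, 8/9). Using High: −5(1/9) − 2(8/9) = -7/3.

-7/3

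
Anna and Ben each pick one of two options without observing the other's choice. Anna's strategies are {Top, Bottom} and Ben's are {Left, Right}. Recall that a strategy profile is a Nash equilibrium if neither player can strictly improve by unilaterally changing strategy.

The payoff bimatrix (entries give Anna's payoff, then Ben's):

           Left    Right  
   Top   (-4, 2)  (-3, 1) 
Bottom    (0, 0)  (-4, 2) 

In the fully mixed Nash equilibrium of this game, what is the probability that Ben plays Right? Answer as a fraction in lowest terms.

Let y be the probability that Ben plays Left. In a completely mixed equilibrium, Anna must be indifferent between Top and Bottom.
Anna's expected payoff from Top is −4y − 3(1−y); from Bottom it is −4(1−y).
Setting these equal: −y − 3 = 4y − 4, so y = 1/5.
Therefore Ben plays Right with probability 1 − 1/5 = 4/5.

4/5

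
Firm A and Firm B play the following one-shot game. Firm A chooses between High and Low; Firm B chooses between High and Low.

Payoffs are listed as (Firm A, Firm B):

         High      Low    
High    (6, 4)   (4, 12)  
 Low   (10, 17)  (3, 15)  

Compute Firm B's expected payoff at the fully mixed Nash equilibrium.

72/5

First find x, the probability Firm A plays High, from Firm B's indifference between High and Low: 4x + 17(1−x) = 12x + 15(1−x), giving x = 1/5.
Since Firm B is indifferent in equilibrium, Firm B's expected payoff equals the payoff from either column against (1/5, 4/5). Using High: 4(1/5) + 17(4/5) = 72/5.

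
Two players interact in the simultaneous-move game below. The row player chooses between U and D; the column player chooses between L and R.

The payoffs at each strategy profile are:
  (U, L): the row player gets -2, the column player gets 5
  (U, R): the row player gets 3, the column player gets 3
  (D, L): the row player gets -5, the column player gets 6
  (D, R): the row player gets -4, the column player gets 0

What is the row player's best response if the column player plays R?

U

Against R, the row player earns 3 from U and -4 from D.
So U is the best response.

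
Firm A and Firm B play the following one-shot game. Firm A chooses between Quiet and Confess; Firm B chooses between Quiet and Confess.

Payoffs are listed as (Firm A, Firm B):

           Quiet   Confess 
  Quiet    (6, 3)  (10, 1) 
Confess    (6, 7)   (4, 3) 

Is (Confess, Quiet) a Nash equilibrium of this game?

At (Confess, Quiet), Firm A earns 6; switching to Quiet would give 6, so Firm A has no profitable deviation.
Firm B earns 7; switching to Confess would give 3, so Firm B has no profitable deviation.
Neither player can gain by a unilateral deviation, so this profile is a Nash equilibrium.

Yes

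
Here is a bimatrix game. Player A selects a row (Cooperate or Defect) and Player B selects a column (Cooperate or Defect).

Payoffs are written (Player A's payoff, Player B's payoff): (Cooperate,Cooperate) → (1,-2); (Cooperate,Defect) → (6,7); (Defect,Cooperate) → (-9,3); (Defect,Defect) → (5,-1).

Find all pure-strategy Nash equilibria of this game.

(Cooperate, Defect)

(Cooperate, Cooperate): Player B prefers Defect (7 > -2) — not an equilibrium.
(Cooperate, Defect): Player A gets 6 ≥ 5 from Defect, and Player B gets 7 ≥ -2 from Cooperate — Nash equilibrium.
(Defect, Cooperate): Player A prefers Cooperate (1 > -9) — not an equilibrium.
(Defect, Defect): Player A prefers Cooperate (6 > 5); Player B prefers Cooperate (3 > -1) — not an equilibrium.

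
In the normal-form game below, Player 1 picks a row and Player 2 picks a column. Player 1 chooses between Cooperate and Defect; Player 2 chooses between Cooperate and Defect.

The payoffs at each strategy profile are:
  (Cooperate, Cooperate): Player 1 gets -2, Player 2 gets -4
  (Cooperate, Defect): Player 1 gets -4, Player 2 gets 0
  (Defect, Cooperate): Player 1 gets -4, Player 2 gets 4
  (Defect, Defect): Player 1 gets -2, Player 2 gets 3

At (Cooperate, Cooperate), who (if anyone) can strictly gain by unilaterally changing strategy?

Player 1 at (Cooperate, Cooperate) earns -2; deviating to Defect yields -4 — not better.
Player 2 earns -4; deviating to Defect yields 0 — a strict improvement.
Only Player 2 has a strictly profitable deviation.

Player 2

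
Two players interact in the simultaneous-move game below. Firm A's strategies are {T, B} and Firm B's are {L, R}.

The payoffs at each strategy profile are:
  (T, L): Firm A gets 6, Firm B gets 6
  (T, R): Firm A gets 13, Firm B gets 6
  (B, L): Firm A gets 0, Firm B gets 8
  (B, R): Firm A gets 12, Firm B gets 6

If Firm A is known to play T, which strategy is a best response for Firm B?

either — both L and R are best responses

Against T, Firm B earns 6 from L and 6 from R.
So either strategy is a best response.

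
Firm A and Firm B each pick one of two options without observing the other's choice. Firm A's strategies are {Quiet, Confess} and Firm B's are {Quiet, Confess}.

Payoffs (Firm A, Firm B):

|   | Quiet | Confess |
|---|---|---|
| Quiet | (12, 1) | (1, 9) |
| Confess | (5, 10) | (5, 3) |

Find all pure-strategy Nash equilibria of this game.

(Quiet, Quiet): Firm B prefers Confess (9 > 1) — not an equilibrium.
(Quiet, Confess): Firm A prefers Confess (5 > 1) — not an equilibrium.
(Confess, Quiet): Firm A prefers Quiet (12 > 5) — not an equilibrium.
(Confess, Confess): Firm B prefers Quiet (10 > 3) — not an equilibrium.

none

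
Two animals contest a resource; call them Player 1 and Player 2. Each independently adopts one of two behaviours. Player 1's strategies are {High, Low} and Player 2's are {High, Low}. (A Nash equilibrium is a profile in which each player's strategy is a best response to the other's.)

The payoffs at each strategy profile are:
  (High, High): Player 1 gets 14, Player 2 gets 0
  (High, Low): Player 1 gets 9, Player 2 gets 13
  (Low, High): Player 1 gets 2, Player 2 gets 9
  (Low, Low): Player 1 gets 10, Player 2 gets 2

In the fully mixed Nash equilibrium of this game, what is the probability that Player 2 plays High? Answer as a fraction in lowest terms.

1/13

Let y be the probability that Player 2 plays High. In a completely mixed equilibrium, Player 1 must be indifferent between High and Low.
Player 1's expected payoff from High is 14y + 9(1−y); from Low it is 2y + 10(1−y).
Setting these equal: 5y + 9 = −8y + 10, so y = 1/13.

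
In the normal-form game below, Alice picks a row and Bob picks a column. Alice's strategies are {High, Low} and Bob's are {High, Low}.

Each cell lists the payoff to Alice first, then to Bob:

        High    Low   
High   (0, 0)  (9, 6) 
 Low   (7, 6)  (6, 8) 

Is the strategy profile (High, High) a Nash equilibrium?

No

At (High, High), Alice earns 0; switching to Low would give 7, so Alice would deviate.
Bob earns 0; switching to Low would give 6, so Bob would deviate.
Since at least one player can profitably deviate, this is not a Nash equilibrium.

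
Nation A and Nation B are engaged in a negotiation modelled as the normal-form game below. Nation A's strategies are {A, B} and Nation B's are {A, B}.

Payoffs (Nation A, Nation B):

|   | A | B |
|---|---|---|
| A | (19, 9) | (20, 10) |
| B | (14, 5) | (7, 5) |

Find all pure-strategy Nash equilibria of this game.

(A, A): Nation B prefers B (10 > 9) — not an equilibrium.
(A, B): Nation A gets 20 ≥ 7 from B, and Nation B gets 10 ≥ 9 from A — Nash equilibrium.
(B, A): Nation A prefers A (19 > 14) — not an equilibrium.
(B, B): Nation A prefers A (20 > 7) — not an equilibrium.

(A, B)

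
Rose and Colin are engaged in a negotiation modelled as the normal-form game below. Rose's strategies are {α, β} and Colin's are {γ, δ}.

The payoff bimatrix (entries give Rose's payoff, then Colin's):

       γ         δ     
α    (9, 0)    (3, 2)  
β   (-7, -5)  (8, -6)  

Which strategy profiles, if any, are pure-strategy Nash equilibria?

none

(α, γ): Colin prefers δ (2 > 0) — not an equilibrium.
(α, δ): Rose prefers β (8 > 3) — not an equilibrium.
(β, γ): Rose prefers α (9 > -7) — not an equilibrium.
(β, δ): Colin prefers γ (-5 > -6) — not an equilibrium.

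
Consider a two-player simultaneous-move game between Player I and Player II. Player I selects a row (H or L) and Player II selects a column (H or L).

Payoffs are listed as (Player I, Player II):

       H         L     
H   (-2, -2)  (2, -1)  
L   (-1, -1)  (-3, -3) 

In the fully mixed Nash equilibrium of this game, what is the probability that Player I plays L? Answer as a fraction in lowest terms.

1/3

Let p be the probability that Player I plays H. In a completely mixed equilibrium, Player II must be indifferent between H and L.
Player II's expected payoff from H is −2p − (1−p); from L it is −p − 3(1−p).
Setting these equal: −p − 1 = 2p − 3, so p = 2/3.
Therefore Player I plays L with probability 1 − 2/3 = 1/3.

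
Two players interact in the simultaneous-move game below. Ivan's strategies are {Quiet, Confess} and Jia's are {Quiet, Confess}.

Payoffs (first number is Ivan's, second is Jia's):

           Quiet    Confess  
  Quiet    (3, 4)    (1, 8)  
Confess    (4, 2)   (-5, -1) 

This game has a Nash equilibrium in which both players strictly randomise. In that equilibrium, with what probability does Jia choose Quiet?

Let q be the probability that Jia plays Quiet. In a completely mixed equilibrium, Ivan must be indifferent between Quiet and Confess.
Ivan's expected payoff from Quiet is 3q + (1−q); from Confess it is 4q − 5(1−q).
Setting these equal: 2q + 1 = 9q − 5, so q = 6/7.

6/7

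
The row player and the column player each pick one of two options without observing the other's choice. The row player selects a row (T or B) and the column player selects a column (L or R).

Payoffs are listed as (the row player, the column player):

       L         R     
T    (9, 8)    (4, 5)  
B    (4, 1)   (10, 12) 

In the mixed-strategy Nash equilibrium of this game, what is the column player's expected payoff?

13/2

First find p, the probability the row player plays T, from the column player's indifference between L and R: 8p + (1−p) = 5p + 12(1−p), giving p = 11/14.
Since the column player is indifferent in equilibrium, the column player's expected payoff equals the payoff from either column against (11/14, 3/14). Using L: 8(11/14) + (3/14) = 13/2.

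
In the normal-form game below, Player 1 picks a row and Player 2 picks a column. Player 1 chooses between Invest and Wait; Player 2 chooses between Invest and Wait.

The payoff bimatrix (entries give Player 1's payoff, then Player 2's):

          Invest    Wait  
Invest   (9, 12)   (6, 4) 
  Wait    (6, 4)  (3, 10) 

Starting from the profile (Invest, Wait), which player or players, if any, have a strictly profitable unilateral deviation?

Player 1 at (Invest, Wait) earns 6; deviating to Wait yields 3 — not better.
Player 2 earns 4; deviating to Invest yields 12 — a strict improvement.
Only Player 2 has a strictly profitable deviation.

Player 2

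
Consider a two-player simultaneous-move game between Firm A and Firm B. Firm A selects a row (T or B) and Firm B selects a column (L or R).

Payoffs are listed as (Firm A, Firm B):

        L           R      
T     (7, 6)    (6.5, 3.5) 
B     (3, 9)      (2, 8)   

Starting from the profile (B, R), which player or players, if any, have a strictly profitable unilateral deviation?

Both

Firm A at (B, R) earns 2; deviating to T yields 6.5 — a strict improvement.
Firm B earns 8; deviating to L yields 9 — a strict improvement.
Both Firm A and Firm B have strictly profitable deviations.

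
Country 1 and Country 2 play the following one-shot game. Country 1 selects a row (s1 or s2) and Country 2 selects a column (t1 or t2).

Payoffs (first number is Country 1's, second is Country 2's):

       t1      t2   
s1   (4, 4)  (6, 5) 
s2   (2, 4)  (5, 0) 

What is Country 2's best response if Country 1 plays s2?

t1

Against s2, Country 2 earns 4 from t1 and 0 from t2.
So t1 is the best response.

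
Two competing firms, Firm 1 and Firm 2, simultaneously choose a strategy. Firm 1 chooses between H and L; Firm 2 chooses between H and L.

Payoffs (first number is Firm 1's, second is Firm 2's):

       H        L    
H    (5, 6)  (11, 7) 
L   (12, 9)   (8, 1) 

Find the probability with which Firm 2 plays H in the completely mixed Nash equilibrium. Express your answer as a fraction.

3/10

Let c be the probability that Firm 2 plays H. In a completely mixed equilibrium, Firm 1 must be indifferent between H and L.
Firm 1's expected payoff from H is 5c + 11(1−c); from L it is 12c + 8(1−c).
Setting these equal: −6c + 11 = 4c + 8, so c = 3/10.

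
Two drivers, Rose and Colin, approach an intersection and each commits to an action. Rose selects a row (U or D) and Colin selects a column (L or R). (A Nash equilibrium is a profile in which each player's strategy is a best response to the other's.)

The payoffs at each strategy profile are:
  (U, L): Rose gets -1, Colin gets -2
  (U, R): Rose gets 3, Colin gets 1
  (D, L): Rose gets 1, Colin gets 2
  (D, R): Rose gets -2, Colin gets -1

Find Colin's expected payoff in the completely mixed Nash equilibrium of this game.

First find x, the probability Rose plays U, from Colin's indifference between L and R: −2x + 2(1−x) = x − (1−x), giving x = 1/2.
Since Colin is indifferent in equilibrium, Colin's expected payoff equals the payoff from either column against (1/2, 1/2). Using L: −2(1/2) + 2(1/2) = 0.

0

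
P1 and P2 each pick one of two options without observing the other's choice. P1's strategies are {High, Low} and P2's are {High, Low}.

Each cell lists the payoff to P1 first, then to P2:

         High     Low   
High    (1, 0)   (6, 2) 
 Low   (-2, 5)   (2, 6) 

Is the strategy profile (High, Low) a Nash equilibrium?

Yes

At (High, Low), P1 earns 6; switching to Low would give 2, so P1 has no profitable deviation.
P2 earns 2; switching to High would give 0, so P2 has no profitable deviation.
Neither player can gain by a unilateral deviation, so this profile is a Nash equilibrium.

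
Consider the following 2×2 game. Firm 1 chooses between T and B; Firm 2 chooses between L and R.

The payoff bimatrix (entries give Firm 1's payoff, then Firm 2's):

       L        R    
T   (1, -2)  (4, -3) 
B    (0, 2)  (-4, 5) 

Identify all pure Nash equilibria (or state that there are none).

(T, L)

(T, L): Firm 1 gets 1 ≥ 0 from B, and Firm 2 gets -2 ≥ -3 from R — Nash equilibrium.
(T, R): Firm 2 prefers L (-2 > -3) — not an equilibrium.
(B, L): Firm 1 prefers T (1 > 0); Firm 2 prefers R (5 > 2) — not an equilibrium.
(B, R): Firm 1 prefers T (4 > -4) — not an equilibrium.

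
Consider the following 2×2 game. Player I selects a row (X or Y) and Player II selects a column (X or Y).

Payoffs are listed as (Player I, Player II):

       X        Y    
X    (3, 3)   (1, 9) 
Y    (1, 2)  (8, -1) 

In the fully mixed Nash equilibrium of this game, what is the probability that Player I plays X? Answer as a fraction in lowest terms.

1/3

Let x be the probability that Player I plays X. In a completely mixed equilibrium, Player II must be indifferent between X and Y.
Player II's expected payoff from X is 3x + 2(1−x); from Y it is 9x − (1−x).
Setting these equal: x + 2 = 10x − 1, so x = 1/3.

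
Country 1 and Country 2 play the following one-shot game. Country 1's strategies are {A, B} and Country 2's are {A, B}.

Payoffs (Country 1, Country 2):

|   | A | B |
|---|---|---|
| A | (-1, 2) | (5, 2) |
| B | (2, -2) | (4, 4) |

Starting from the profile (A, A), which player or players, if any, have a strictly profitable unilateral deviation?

Country 1 at (A, A) earns -1; deviating to B yields 2 — a strict improvement.
Country 2 earns 2; deviating to B yields 2 — not better.
Only Country 1 has a strictly profitable deviation.

Country 1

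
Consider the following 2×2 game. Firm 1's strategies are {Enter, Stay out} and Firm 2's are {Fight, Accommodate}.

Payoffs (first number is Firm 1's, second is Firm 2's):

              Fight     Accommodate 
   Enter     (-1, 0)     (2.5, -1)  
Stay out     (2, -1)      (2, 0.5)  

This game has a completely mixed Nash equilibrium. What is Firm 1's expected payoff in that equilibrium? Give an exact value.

First find q, the probability Firm 2 plays Fight, from Firm 1's indifference between Enter and Stay out: −q + 2.5(1−q) = 2q + 2(1−q), giving q = 1/7.
Since Firm 1 is indifferent in equilibrium, Firm 1's expected payoff equals the payoff from either row against (1/7, 6/7). Using Enter: −(1/7) + 2.5(6/7) = 2.

2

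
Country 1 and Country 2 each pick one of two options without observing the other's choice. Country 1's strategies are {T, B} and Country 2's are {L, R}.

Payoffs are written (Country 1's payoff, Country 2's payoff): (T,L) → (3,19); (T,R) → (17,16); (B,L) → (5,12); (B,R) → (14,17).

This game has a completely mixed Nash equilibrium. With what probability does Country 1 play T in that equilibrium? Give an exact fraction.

5/8

Let x be the probability that Country 1 plays T. In a completely mixed equilibrium, Country 2 must be indifferent between L and R.
Country 2's expected payoff from L is 19x + 12(1−x); from R it is 16x + 17(1−x).
Setting these equal: 7x + 12 = −x + 17, so x = 5/8.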